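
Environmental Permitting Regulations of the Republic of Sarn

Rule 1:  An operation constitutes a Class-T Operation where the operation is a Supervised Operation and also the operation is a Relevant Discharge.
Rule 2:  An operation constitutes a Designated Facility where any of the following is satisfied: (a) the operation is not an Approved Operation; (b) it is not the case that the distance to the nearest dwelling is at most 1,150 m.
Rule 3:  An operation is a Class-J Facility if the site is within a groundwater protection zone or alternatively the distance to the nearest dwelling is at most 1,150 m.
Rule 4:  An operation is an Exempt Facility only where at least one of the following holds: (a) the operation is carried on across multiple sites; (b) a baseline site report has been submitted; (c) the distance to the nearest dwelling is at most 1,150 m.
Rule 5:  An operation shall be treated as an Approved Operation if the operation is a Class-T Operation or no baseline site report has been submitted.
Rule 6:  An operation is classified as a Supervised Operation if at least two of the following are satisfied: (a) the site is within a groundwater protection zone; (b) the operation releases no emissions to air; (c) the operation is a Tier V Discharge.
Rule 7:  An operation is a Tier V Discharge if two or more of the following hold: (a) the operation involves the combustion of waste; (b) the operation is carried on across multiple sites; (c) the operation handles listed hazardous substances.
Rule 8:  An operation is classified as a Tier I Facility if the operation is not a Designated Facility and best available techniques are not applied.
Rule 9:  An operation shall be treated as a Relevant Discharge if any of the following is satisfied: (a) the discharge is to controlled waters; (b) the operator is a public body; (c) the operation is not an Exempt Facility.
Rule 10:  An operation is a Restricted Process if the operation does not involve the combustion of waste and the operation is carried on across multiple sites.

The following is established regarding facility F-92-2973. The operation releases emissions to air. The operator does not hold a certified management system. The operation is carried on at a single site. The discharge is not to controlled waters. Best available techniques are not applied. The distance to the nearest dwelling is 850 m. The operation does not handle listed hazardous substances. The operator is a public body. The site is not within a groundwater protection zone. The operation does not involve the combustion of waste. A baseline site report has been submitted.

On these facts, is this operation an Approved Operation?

No

rule 7 — Tier V Discharge: the operation involves the combustion of waste? no; the operation is carried on across multiple sites? no; the operation handles listed hazardous substances? no — 0 of 3 hold (need ≥2) → not satisfied.
rule 6 — Supervised Operation: the site is within a groundwater protection zone? no; the operation releases no emissions to air? no; Tier V Discharge (rule 7)? no — 0 of 3 hold (need ≥2) → not satisfied.
rule 4 — Exempt Facility: [the operation is carried on across multiple sites? no] OR [a baseline site report has been submitted? yes] OR [distance to the nearest dwelling: 850 m ≤ 1,150 m? yes] → satisfied.
rule 9 — Relevant Discharge: [the discharge is to controlled waters? no] OR [the operator is a public body? yes] OR [not an Exempt Facility (rule 4)? no] → satisfied.
rule 1 — Class-T Operation: [Supervised Operation (rule 6)? no] AND [Relevant Discharge (rule 9)? yes] → not satisfied.
rule 5 — Approved Operation: [Class-T Operation (rule 1)? no] OR [no baseline site report has been submitted? no] → not satisfied.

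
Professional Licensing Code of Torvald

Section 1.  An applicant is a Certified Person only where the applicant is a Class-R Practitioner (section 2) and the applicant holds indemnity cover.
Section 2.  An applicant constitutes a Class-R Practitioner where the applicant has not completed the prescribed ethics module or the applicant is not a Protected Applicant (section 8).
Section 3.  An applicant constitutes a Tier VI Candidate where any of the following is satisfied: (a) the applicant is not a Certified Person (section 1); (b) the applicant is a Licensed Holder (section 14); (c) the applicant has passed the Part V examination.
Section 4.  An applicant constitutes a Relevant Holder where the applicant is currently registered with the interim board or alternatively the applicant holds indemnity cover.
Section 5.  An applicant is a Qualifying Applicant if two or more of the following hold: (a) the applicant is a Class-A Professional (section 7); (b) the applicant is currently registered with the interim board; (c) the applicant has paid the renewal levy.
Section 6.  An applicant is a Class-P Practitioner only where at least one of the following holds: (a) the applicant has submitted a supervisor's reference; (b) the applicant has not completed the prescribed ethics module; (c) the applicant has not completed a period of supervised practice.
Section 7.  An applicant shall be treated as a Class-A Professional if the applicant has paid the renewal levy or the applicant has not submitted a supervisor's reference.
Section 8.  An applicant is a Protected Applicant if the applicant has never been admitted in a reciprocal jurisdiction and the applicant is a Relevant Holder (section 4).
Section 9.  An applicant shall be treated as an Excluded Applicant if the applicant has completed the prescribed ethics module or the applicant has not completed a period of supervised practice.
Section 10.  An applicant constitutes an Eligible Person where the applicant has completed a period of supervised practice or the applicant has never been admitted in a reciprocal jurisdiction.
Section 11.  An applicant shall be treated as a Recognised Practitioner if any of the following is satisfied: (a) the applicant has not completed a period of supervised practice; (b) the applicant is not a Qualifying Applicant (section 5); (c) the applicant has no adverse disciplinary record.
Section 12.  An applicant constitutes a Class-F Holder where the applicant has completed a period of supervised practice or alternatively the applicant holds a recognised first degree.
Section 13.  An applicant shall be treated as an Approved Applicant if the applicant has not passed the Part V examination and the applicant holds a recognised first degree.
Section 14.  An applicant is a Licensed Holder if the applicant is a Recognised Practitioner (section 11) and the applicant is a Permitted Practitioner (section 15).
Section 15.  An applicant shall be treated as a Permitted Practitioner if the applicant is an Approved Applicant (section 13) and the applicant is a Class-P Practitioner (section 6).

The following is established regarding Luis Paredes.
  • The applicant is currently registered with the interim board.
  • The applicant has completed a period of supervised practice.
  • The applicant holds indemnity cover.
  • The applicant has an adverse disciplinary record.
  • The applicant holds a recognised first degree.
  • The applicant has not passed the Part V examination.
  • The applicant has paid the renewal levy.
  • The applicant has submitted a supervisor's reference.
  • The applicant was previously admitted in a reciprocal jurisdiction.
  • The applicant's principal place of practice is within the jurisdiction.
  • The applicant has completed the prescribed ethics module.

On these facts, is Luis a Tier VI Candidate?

Under section 4: the applicant is currently registered with the interim board? yes; or the applicant holds indemnity cover? yes. So the applicant is a Relevant Holder.
Under section 8: the applicant has never been admitted in a reciprocal jurisdiction? no; and Relevant Holder (section 4)? yes. So the applicant is not a Protected Applicant.
Under section 2: the applicant has not completed the prescribed ethics module? no; or not a Protected Applicant (section 8)? yes. So the applicant is a Class-R Practitioner.
Under section 1: Class-R Practitioner (section 2)? yes; and the applicant holds indemnity cover? yes. So the applicant is a Certified Person.
Under section 7: the applicant has paid the renewal levy? yes; or the applicant has not submitted a supervisor's reference? no. So the applicant is a Class-A Professional.
Under section 5: Class-A Professional (section 7)? yes; the applicant is currently registered with the interim board? yes; the applicant has paid the renewal levy? yes — 3 of 3 hold (need ≥2) → satisfied.
Under section 11: the applicant has not completed a period of supervised practice? no; or not a Qualifying Applicant (section 5)? no; or the applicant has no adverse disciplinary record? no. So the applicant is not a Recognised Practitioner.
Under section 13: the applicant has not passed the Part V examination? yes; and the applicant holds a recognised first degree? yes. So the applicant is an Approved Applicant.
Under section 6: the applicant has submitted a supervisor's reference? yes; or the applicant has not completed the prescribed ethics module? no; or the applicant has not completed a period of supervised practice? no. So the applicant is a Class-P Practitioner.
Under section 15: Approved Applicant (section 13)? yes; and Class-P Practitioner (section 6)? yes. So the applicant is a Permitted Practitioner.
Under section 14: Recognised Practitioner (section 11)? no; and Permitted Practitioner (section 15)? yes. So the applicant is not a Licensed Holder.
Under section 3: not a Certified Person (section 1)? no; or Licensed Holder (section 14)? no; or the applicant has passed the Part V examination? no. So the applicant is not a Tier VI Candidate.

No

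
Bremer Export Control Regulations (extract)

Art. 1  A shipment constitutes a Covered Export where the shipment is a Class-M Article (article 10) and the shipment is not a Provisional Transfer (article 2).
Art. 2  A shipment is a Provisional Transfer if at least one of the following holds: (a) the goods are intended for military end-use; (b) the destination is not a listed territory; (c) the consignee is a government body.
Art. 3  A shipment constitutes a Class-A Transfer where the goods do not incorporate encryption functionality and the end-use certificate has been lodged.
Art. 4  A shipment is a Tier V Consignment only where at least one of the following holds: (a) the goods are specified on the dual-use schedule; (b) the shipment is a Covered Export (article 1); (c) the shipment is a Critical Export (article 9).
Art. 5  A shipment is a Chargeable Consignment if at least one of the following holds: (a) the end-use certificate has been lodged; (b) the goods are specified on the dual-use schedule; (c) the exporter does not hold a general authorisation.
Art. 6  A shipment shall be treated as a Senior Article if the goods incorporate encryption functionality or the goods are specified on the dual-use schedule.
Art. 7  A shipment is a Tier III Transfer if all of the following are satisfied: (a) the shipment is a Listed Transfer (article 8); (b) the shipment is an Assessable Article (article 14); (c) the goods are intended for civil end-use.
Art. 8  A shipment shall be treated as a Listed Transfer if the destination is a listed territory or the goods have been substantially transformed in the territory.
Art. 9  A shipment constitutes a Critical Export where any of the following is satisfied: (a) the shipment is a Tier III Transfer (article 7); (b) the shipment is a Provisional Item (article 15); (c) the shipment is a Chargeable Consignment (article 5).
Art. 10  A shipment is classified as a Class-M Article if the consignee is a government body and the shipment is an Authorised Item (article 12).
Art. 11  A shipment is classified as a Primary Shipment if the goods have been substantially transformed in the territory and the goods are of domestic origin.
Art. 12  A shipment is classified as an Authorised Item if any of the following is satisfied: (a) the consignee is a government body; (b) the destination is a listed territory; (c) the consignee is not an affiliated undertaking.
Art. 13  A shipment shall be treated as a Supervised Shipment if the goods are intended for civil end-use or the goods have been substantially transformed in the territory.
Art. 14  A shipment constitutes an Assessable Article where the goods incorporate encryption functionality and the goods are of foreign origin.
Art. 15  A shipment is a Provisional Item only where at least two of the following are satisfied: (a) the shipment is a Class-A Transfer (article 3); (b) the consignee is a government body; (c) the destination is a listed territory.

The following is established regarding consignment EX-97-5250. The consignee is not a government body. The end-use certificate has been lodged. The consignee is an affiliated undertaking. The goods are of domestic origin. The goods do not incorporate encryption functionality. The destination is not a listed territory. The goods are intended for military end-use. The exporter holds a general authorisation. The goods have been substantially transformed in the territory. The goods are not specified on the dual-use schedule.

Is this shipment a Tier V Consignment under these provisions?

article 12 — Authorised Item: [the consignee is a government body? no] OR [the destination is a listed territory? no] OR [the consignee is not an affiliated undertaking? no] → not satisfied.
article 10 — Class-M Article: [the consignee is a government body? no] AND [Authorised Item (article 12)? no] → not satisfied.
article 2 — Provisional Transfer: [the goods are intended for military end-use? yes] OR [the destination is not a listed territory? yes] OR [the consignee is a government body? no] → satisfied.
article 1 — Covered Export: [Class-M Article (article 10)? no] AND [not a Provisional Transfer (article 2)? no] → not satisfied.
article 8 — Listed Transfer: [the destination is a listed territory? no] OR [the goods have been substantially transformed in the territory? yes] → satisfied.
article 14 — Assessable Article: [the goods incorporate encryption functionality? no] AND [the goods are of foreign origin? no] → not satisfied.
article 7 — Tier III Transfer: [Listed Transfer (article 8)? yes] AND [Assessable Article (article 14)? no] AND [the goods are intended for civil end-use? no] → not satisfied.
article 3 — Class-A Transfer: [the goods do not incorporate encryption functionality? yes] AND [the end-use certificate has been lodged? yes] → satisfied.
article 15 — Provisional Item: Class-A Transfer (article 3)? yes; the consignee is a government body? no; the destination is a listed territory? no — 1 of 3 hold (need ≥2) → not satisfied.
article 5 — Chargeable Consignment: [the end-use certificate has been lodged? yes] OR [the goods are specified on the dual-use schedule? no] OR [the exporter does not hold a general authorisation? no] → satisfied.
article 9 — Critical Export: [Tier III Transfer (article 7)? no] OR [Provisional Item (article 15)? no] OR [Chargeable Consignment (article 5)? yes] → satisfied.
article 4 — Tier V Consignment: [the goods are specified on the dual-use schedule? no] OR [Covered Export (article 1)? no] OR [Critical Export (article 9)? yes] → satisfied.

Yes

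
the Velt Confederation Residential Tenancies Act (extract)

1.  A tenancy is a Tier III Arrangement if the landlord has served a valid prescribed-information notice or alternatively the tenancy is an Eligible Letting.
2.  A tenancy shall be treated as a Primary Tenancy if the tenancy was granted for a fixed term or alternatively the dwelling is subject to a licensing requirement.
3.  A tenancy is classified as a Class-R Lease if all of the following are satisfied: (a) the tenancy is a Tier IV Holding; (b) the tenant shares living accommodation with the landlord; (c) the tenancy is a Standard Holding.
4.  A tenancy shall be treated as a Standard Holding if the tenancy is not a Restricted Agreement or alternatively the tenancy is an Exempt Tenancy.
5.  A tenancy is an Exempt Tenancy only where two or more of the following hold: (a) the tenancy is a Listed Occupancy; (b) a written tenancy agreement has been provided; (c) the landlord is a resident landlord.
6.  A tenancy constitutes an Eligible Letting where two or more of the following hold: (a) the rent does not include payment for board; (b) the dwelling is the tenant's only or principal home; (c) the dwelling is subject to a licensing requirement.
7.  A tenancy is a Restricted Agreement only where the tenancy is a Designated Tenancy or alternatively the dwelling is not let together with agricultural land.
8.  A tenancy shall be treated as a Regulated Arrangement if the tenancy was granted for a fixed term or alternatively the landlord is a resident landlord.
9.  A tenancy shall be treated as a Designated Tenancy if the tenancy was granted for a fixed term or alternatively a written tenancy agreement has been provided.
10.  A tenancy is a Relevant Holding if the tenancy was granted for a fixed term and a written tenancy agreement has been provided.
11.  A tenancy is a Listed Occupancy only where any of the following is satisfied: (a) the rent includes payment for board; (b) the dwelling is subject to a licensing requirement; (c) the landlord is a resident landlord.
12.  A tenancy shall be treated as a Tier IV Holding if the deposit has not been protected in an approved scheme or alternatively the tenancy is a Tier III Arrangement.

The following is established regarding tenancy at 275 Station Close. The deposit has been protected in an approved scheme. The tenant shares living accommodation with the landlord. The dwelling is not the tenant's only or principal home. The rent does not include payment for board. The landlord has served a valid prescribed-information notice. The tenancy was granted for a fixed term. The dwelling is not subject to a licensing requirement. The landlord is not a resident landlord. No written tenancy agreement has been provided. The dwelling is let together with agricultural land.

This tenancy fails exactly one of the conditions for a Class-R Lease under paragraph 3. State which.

Standard Holding

Under paragraph 6: the rent does not include payment for board? yes; the dwelling is the tenant's only or principal home? no; the dwelling is subject to a licensing requirement? no — 1 of 3 hold (need ≥2) → not satisfied.
Under paragraph 1: the landlord has served a valid prescribed-information notice? yes; or Eligible Letting (paragraph 6)? no. So the tenancy is a Tier III Arrangement.
Under paragraph 12: the deposit has not been protected in an approved scheme? no; or Tier III Arrangement (paragraph 1)? yes. So the tenancy is a Tier IV Holding.
Under paragraph 9: the tenancy was granted for a fixed term? yes; or a written tenancy agreement has been provided? no. So the tenancy is a Designated Tenancy.
Under paragraph 7: Designated Tenancy (paragraph 9)? yes; or the dwelling is not let together with agricultural land? no. So the tenancy is a Restricted Agreement.
Under paragraph 11: the rent includes payment for board? no; or the dwelling is subject to a licensing requirement? no; or the landlord is a resident landlord? no. So the tenancy is not a Listed Occupancy.
Under paragraph 5: Listed Occupancy (paragraph 11)? no; a written tenancy agreement has been provided? no; the landlord is a resident landlord? no — 0 of 3 hold (need ≥2) → not satisfied.
Under paragraph 4: not a Restricted Agreement (paragraph 7)? no; or Exempt Tenancy (paragraph 5)? no. So the tenancy is not a Standard Holding.
Under paragraph 3: Tier IV Holding (paragraph 12)? yes; and the tenant shares living accommodation with the landlord? yes; and Standard Holding (paragraph 4)? no. So the tenancy is not a Class-R Lease.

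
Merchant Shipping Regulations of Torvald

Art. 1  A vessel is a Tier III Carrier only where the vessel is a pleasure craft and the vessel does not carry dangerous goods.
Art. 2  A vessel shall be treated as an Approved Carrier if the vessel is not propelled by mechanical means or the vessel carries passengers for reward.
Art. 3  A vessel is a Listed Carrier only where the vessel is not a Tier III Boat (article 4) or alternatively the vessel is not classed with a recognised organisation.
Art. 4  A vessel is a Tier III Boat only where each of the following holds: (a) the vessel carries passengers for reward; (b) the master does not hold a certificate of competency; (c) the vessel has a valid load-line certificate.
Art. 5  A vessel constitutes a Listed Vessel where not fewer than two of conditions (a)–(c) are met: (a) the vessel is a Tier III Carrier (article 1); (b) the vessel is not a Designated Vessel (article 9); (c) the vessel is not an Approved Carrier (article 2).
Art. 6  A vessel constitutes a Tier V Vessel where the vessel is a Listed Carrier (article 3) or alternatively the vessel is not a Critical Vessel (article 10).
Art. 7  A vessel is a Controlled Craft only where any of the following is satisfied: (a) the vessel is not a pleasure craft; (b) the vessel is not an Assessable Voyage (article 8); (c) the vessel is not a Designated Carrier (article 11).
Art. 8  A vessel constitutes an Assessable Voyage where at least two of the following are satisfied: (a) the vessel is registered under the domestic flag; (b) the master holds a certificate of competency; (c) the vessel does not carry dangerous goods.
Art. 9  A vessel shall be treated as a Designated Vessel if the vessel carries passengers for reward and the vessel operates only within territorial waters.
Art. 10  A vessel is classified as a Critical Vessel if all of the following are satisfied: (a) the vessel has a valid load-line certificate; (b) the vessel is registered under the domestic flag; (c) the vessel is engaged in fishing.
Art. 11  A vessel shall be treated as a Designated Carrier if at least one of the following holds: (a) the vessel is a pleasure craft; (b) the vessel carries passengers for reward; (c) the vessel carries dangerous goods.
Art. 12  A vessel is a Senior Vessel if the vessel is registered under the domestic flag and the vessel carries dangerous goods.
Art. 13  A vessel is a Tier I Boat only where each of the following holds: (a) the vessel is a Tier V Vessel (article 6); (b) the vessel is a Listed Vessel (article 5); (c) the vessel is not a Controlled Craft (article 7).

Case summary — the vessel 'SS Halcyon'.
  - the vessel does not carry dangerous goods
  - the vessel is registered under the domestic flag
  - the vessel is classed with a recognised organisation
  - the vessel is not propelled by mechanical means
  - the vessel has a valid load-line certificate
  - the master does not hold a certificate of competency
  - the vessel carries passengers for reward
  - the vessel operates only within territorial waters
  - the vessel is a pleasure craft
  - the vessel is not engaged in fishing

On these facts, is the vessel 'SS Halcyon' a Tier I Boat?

Under article 4: the vessel carries passengers for reward? yes; and the master does not hold a certificate of competency? yes; and the vessel has a valid load-line certificate? yes. So the vessel is a Tier III Boat.
Under article 3: not a Tier III Boat (article 4)? no; or the vessel is not classed with a recognised organisation? no. So the vessel is not a Listed Carrier.
Under article 10: the vessel has a valid load-line certificate? yes; and the vessel is registered under the domestic flag? yes; and the vessel is engaged in fishing? no. So the vessel is not a Critical Vessel.
Under article 6: Listed Carrier (article 3)? no; or not a Critical Vessel (article 10)? yes. So the vessel is a Tier V Vessel.
Under article 1: the vessel is a pleasure craft? yes; and the vessel does not carry dangerous goods? yes. So the vessel is a Tier III Carrier.
Under article 9: the vessel carries passengers for reward? yes; and the vessel operates only within territorial waters? yes. So the vessel is a Designated Vessel.
Under article 2: the vessel is not propelled by mechanical means? yes; or the vessel carries passengers for reward? yes. So the vessel is an Approved Carrier.
Under article 5: Tier III Carrier (article 1)? yes; not a Designated Vessel (article 9)? no; not an Approved Carrier (article 2)? no — 1 of 3 hold (need ≥2) → not satisfied.
Under article 8: the vessel is registered under the domestic flag? yes; the master holds a certificate of competency? no; the vessel does not carry dangerous goods? yes — 2 of 3 hold (need ≥2) → satisfied.
Under article 11: the vessel is a pleasure craft? yes; or the vessel carries passengers for reward? yes; or the vessel carries dangerous goods? no. So the vessel is a Designated Carrier.
Under article 7: the vessel is not a pleasure craft? no; or not an Assessable Voyage (article 8)? no; or not a Designated Carrier (article 11)? no. So the vessel is not a Controlled Craft.
Under article 13: Tier V Vessel (article 6)? yes; and Listed Vessel (article 5)? no; and not a Controlled Craft (article 7)? yes. So the vessel is not a Tier I Boat.

No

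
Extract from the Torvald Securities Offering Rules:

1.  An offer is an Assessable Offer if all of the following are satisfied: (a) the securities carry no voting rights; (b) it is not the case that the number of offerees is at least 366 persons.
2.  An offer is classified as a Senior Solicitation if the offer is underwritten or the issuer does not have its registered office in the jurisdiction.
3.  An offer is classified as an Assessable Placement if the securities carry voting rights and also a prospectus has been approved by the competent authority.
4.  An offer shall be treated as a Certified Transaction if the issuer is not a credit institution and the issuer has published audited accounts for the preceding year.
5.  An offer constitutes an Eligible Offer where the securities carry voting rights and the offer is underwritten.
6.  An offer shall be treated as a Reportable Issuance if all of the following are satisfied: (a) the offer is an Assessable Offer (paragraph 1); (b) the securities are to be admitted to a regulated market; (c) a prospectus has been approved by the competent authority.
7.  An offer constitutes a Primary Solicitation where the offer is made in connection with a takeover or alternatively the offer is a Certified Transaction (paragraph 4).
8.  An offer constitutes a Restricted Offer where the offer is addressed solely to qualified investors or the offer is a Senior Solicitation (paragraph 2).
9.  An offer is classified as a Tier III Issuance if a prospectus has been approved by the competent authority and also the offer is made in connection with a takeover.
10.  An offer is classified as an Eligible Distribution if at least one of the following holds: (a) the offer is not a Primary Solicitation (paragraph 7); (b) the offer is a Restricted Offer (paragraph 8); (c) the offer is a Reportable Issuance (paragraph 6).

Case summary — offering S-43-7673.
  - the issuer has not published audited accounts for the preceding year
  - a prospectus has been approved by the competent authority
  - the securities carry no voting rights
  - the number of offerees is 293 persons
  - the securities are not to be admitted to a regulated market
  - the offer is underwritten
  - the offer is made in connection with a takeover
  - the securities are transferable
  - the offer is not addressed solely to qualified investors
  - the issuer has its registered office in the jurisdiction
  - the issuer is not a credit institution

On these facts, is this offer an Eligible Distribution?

Yes

paragraph 4 — Certified Transaction: [the issuer is not a credit institution? yes] AND [the issuer has published audited accounts for the preceding year? no] → not satisfied.
paragraph 7 — Primary Solicitation: [the offer is made in connection with a takeover? yes] OR [Certified Transaction (paragraph 4)? no] → satisfied.
paragraph 2 — Senior Solicitation: [the offer is underwritten? yes] OR [the issuer does not have its registered office in the jurisdiction? no] → satisfied.
paragraph 8 — Restricted Offer: [the offer is addressed solely to qualified investors? no] OR [Senior Solicitation (paragraph 2)? yes] → satisfied.
paragraph 1 — Assessable Offer: [the securities carry no voting rights? yes] AND [number of offerees: 293 persons ≥ 366 persons? no, so negated condition yes] → satisfied.
paragraph 6 — Reportable Issuance: [Assessable Offer (paragraph 1)? yes] AND [the securities are to be admitted to a regulated market? no] AND [a prospectus has been approved by the competent authority? yes] → not satisfied.
paragraph 10 — Eligible Distribution: [not a Primary Solicitation (paragraph 7)? no] OR [Restricted Offer (paragraph 8)? yes] OR [Reportable Issuance (paragraph 6)? no] → satisfied.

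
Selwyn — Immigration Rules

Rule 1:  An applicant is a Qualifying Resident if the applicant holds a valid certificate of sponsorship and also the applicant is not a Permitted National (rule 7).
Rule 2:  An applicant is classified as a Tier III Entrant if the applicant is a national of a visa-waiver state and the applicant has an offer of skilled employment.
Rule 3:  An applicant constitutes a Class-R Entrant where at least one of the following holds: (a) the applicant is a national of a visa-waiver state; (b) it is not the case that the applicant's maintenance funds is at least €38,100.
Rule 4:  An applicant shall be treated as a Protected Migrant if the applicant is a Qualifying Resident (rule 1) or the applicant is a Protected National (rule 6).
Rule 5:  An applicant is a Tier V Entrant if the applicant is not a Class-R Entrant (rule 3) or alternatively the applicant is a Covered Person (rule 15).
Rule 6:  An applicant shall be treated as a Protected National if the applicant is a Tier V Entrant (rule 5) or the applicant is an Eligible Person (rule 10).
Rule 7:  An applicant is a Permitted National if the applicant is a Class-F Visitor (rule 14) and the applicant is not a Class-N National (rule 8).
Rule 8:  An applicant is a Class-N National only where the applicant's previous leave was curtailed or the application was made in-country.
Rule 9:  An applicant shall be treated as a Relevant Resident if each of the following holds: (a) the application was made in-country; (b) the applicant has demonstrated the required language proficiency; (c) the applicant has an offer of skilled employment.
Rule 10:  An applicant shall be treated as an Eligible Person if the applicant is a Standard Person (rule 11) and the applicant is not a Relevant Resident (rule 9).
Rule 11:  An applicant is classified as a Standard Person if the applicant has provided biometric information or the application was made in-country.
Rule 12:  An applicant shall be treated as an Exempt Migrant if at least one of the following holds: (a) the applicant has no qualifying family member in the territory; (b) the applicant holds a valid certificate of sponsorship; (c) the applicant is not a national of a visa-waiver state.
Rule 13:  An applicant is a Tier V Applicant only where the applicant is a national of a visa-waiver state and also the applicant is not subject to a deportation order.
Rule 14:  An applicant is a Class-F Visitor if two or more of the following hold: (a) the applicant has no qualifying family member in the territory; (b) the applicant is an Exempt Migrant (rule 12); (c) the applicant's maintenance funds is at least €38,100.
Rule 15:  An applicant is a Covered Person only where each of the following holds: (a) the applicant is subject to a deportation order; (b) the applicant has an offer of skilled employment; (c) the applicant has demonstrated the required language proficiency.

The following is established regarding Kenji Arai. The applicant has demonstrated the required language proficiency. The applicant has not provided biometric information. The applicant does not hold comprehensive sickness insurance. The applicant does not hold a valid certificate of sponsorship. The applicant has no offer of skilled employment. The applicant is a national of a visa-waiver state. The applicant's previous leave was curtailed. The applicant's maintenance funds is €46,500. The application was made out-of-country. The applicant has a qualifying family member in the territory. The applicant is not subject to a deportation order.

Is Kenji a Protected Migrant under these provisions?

No

Under rule 12: the applicant has no qualifying family member in the territory? no; or the applicant holds a valid certificate of sponsorship? no; or the applicant is not a national of a visa-waiver state? no. So the applicant is not an Exempt Migrant.
Under rule 14: the applicant has no qualifying family member in the territory? no; Exempt Migrant (rule 12)? no; applicant's maintenance funds: €46,500 ≥ €38,100? yes — 1 of 3 hold (need ≥2) → not satisfied.
Under rule 8: the applicant's previous leave was curtailed? yes; or the application was made in-country? no. So the applicant is a Class-N National.
Under rule 7: Class-F Visitor (rule 14)? no; and not a Class-N National (rule 8)? no. So the applicant is not a Permitted National.
Under rule 1: the applicant holds a valid certificate of sponsorship? no; and not a Permitted National (rule 7)? yes. So the applicant is not a Qualifying Resident.
Under rule 3: the applicant is a national of a visa-waiver state? yes; or applicant's maintenance funds: €46,500 ≥ €38,100? yes, so negated condition no. So the applicant is a Class-R Entrant.
Under rule 15: the applicant is subject to a deportation order? no; and the applicant has an offer of skilled employment? no; and the applicant has demonstrated the required language proficiency? yes. So the applicant is not a Covered Person.
Under rule 5: not a Class-R Entrant (rule 3)? no; or Covered Person (rule 15)? no. So the applicant is not a Tier V Entrant.
Under rule 11: the applicant has provided biometric information? no; or the application was made in-country? no. So the applicant is not a Standard Person.
Under rule 9: the application was made in-country? no; and the applicant has demonstrated the required language proficiency? yes; and the applicant has an offer of skilled employment? no. So the applicant is not a Relevant Resident.
Under rule 10: Standard Person (rule 11)? no; and not a Relevant Resident (rule 9)? yes. So the applicant is not an Eligible Person.
Under rule 6: Tier V Entrant (rule 5)? no; or Eligible Person (rule 10)? no. So the applicant is not a Protected National.
Under rule 4: Qualifying Resident (rule 1)? no; or Protected National (rule 6)? no. So the applicant is not a Protected Migrant.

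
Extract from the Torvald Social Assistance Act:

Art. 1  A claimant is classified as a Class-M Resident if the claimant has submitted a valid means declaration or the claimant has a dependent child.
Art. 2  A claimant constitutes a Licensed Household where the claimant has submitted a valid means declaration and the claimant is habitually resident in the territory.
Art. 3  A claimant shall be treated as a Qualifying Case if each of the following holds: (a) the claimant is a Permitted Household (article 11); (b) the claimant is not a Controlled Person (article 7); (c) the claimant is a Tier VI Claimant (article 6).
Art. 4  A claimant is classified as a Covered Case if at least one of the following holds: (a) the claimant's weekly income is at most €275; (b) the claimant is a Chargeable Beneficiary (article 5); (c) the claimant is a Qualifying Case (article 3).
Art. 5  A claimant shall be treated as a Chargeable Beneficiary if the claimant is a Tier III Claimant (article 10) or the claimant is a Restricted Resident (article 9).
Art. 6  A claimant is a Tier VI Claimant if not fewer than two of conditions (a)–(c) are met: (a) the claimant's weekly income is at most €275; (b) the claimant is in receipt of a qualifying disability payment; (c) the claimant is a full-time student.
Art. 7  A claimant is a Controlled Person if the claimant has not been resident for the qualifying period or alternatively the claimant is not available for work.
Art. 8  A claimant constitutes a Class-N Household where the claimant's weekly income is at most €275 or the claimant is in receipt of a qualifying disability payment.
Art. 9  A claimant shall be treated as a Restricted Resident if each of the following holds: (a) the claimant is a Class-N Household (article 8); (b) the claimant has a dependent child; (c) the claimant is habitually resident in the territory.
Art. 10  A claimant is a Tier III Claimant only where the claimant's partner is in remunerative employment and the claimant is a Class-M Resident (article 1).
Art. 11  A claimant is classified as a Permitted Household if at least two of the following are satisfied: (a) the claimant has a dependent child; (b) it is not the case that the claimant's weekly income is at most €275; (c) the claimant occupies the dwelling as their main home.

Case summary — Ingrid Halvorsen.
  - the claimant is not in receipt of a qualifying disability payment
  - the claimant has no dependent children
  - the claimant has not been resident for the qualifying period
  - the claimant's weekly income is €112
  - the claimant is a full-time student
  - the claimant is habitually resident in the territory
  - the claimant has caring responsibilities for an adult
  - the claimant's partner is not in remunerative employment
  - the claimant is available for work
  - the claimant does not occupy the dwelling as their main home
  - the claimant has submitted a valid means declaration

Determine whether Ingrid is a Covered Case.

Under article 1: the claimant has submitted a valid means declaration? yes; or the claimant has a dependent child? no. So the claimant is a Class-M Resident.
Under article 10: the claimant's partner is in remunerative employment? no; and Class-M Resident (article 1)? yes. So the claimant is not a Tier III Claimant.
Under article 8: claimant's weekly income: €112 ≤ €275? yes; or the claimant is in receipt of a qualifying disability payment? no. So the claimant is a Class-N Household.
Under article 9: Class-N Household (article 8)? yes; and the claimant has a dependent child? no; and the claimant is habitually resident in the territory? yes. So the claimant is not a Restricted Resident.
Under article 5: Tier III Claimant (article 10)? no; or Restricted Resident (article 9)? no. So the claimant is not a Chargeable Beneficiary.
Under article 11: the claimant has a dependent child? no; claimant's weekly income: €112 ≤ €275? yes, so negated condition no; the claimant occupies the dwelling as their main home? no — 0 of 3 hold (need ≥2) → not satisfied.
Under article 7: the claimant has not been resident for the qualifying period? yes; or the claimant is not available for work? no. So the claimant is a Controlled Person.
Under article 6: claimant's weekly income: €112 ≤ €275? yes; the claimant is in receipt of a qualifying disability payment? no; the claimant is a full-time student? yes — 2 of 3 hold (need ≥2) → satisfied.
Under article 3: Permitted Household (article 11)? no; and not a Controlled Person (article 7)? no; and Tier VI Claimant (article 6)? yes. So the claimant is not a Qualifying Case.
Under article 4: claimant's weekly income: €112 ≤ €275? yes; or Chargeable Beneficiary (article 5)? no; or Qualifying Case (article 3)? no. So the claimant is a Covered Case.

Yes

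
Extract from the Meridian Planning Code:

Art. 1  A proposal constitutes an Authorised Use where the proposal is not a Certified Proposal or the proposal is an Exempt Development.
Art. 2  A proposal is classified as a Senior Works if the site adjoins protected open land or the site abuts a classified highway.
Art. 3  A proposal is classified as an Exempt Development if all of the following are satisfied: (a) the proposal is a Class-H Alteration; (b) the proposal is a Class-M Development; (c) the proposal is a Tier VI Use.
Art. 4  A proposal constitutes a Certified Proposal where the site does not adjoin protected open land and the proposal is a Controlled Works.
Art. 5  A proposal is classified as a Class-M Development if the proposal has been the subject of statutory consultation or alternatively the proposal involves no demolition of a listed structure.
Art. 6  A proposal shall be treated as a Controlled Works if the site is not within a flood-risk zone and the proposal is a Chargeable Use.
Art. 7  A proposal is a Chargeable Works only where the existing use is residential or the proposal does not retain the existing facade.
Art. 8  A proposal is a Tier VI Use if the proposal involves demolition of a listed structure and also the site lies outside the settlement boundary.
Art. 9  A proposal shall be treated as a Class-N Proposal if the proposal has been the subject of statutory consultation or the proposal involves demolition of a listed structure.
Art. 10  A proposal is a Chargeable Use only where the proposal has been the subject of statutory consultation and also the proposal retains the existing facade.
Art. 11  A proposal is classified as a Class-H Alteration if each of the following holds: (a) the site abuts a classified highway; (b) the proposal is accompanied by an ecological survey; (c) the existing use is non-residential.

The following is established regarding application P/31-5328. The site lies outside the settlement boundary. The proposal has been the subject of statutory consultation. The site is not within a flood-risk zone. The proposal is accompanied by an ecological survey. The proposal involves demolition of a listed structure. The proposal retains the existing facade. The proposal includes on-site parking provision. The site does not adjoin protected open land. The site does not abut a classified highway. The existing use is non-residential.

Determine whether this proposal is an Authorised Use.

article 10 — Chargeable Use: [the proposal has been the subject of statutory consultation? yes] AND [the proposal retains the existing facade? yes] → satisfied.
article 6 — Controlled Works: [the site is not within a flood-risk zone? yes] AND [Chargeable Use (article 10)? yes] → satisfied.
article 4 — Certified Proposal: [the site does not adjoin protected open land? yes] AND [Controlled Works (article 6)? yes] → satisfied.
article 11 — Class-H Alteration: [the site abuts a classified highway? no] AND [the proposal is accompanied by an ecological survey? yes] AND [the existing use is non-residential? yes] → not satisfied.
article 5 — Class-M Development: [the proposal has been the subject of statutory consultation? yes] OR [the proposal involves no demolition of a listed structure? no] → satisfied.
article 8 — Tier VI Use: [the proposal involves demolition of a listed structure? yes] AND [the site lies outside the settlement boundary? yes] → satisfied.
article 3 — Exempt Development: [Class-H Alteration (article 11)? no] AND [Class-M Development (article 5)? yes] AND [Tier VI Use (article 8)? yes] → not satisfied.
article 1 — Authorised Use: [not a Certified Proposal (article 4)? no] OR [Exempt Development (article 3)? no] → not satisfied.

No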